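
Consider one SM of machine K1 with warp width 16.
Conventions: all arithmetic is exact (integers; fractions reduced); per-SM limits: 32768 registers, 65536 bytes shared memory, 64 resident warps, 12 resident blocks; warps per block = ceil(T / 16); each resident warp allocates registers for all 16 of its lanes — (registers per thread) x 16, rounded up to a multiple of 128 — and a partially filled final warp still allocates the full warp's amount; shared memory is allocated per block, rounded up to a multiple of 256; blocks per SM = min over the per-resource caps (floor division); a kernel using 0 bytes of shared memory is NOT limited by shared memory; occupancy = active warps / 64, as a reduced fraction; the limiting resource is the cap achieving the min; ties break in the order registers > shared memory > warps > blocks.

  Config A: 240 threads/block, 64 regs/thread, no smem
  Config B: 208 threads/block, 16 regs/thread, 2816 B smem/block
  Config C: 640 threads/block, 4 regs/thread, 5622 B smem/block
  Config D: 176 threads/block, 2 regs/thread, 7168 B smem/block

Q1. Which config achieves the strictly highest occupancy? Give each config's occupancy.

occupancies: A 15/32, B 13/16, C 5/8, D 55/64

Answer: D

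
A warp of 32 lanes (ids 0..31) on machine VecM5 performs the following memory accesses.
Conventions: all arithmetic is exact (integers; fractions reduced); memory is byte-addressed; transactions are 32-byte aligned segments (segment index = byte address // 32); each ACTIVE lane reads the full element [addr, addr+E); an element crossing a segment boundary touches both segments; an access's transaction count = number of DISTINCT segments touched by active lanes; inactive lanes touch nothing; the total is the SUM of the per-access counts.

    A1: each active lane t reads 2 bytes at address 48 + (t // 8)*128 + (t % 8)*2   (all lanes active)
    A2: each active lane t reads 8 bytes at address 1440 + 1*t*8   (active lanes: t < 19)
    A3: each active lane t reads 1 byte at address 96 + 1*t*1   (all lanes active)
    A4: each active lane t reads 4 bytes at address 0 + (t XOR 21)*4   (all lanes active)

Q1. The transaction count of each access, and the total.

A1: 4 transactions
A2: 5 transactions
A3: 1 transaction
A4: 4 transactions

Answer: 4,5,1,4; total 14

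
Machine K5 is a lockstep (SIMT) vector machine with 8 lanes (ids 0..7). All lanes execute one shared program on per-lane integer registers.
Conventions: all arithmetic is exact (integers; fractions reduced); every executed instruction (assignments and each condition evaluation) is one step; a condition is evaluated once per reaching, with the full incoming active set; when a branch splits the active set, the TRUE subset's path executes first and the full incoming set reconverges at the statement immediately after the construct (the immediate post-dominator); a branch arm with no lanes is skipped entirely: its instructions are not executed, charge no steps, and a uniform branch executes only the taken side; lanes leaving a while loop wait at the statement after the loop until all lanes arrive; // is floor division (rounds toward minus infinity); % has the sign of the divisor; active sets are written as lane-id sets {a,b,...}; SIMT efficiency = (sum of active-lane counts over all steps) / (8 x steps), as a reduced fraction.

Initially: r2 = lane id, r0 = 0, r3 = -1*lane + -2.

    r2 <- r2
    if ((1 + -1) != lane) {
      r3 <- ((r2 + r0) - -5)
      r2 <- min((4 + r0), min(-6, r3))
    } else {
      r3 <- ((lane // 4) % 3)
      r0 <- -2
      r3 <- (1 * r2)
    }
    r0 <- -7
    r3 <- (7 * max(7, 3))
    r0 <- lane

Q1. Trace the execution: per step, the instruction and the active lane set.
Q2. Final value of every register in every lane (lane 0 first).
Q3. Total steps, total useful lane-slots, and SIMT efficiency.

step 0: r2 <- r2                     {0,1,2,3,4,5,6,7}
step 1: eval ((1 + -1) != lane)      {0,1,2,3,4,5,6,7}
step 2: r3 <- ((r2 + r0) - -5)       {1,2,3,4,5,6,7}
step 3: r2 <- min((4 + r0), min(-6, r3)) {1,2,3,4,5,6,7}
step 4: r3 <- ((lane // 4) % 3)      {0}
step 5: r0 <- -2                     {0}
step 6: r3 <- (1 * r2)               {0}
step 7: r0 <- -7                     {0,1,2,3,4,5,6,7}
step 8: r3 <- (7 * max(7, 3))        {0,1,2,3,4,5,6,7}
step 9: r0 <- lane                   {0,1,2,3,4,5,6,7}

Answer: 10 steps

r2: 0,-6,-6,-6,-6,-6,-6,-6
r0: 0,1,2,3,4,5,6,7
r3: 49,49,49,49,49,49,49,49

steps = 10; useful = 57; efficiency = 57/80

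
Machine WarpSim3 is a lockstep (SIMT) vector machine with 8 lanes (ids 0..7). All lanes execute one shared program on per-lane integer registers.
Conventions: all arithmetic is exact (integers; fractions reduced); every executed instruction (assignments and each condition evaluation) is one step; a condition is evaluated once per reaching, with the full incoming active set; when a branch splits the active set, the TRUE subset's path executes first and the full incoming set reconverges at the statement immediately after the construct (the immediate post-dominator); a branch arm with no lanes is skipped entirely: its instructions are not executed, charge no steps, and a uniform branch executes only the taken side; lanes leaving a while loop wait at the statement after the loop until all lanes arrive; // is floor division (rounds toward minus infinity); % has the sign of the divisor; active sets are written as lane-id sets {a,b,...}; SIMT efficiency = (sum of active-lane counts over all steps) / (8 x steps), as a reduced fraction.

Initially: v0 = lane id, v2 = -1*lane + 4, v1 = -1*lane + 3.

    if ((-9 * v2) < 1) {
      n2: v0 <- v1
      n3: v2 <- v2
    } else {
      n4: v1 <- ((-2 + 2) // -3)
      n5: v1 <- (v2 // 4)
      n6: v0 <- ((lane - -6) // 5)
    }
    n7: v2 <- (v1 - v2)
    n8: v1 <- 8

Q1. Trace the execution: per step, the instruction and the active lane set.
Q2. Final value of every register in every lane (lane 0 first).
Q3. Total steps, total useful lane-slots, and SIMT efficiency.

step 0: eval ((-9 * v2) < 1)         {0,1,2,3,4,5,6,7}
step 1: v0 <- v1                     {0,1,2,3,4}
step 2: v2 <- v2                     {0,1,2,3,4}
step 3: v1 <- ((-2 + 2) // -3)       {5,6,7}
step 4: v1 <- (v2 // 4)              {5,6,7}
step 5: v0 <- ((lane - -6) // 5)     {5,6,7}
step 6: v2 <- (v1 - v2)              {0,1,2,3,4,5,6,7}
step 7: v1 <- 8                      {0,1,2,3,4,5,6,7}

Answer: 8 steps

v0: 3,2,1,0,-1,2,2,2
v2: -1,-1,-1,-1,-1,0,1,2
v1: 8,8,8,8,8,8,8,8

steps = 8; useful = 43; efficiency = 43/64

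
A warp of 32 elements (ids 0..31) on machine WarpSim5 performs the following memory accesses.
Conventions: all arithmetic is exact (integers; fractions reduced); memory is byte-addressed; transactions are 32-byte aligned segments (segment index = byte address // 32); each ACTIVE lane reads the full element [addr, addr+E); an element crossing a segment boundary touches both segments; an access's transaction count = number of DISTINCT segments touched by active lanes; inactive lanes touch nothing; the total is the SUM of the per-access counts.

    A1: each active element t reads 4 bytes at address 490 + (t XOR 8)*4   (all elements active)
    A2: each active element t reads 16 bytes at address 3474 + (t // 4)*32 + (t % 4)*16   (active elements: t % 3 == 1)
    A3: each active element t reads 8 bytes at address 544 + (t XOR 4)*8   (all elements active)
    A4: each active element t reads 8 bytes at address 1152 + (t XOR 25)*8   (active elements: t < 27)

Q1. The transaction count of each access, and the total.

A1: 5 transactions
A2: 9 transactions
A3: 8 transactions
A4: 7 transactions

Answer: 5,9,8,7; total 29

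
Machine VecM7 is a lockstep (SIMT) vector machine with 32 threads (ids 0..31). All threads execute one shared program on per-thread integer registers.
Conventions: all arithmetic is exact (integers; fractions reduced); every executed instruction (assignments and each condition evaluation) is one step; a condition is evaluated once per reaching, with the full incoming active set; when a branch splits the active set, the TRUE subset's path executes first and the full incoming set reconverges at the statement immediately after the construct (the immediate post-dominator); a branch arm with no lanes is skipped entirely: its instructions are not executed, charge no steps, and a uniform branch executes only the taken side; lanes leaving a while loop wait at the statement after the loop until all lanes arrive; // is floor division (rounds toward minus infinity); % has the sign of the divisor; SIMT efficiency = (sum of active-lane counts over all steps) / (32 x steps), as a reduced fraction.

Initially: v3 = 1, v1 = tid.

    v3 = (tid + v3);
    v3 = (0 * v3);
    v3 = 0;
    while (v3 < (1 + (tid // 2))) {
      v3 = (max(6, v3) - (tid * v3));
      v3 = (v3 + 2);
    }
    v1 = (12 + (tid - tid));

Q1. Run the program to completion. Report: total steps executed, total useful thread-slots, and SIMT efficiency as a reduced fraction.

Answer: 14 steps, 352 useful, 11/14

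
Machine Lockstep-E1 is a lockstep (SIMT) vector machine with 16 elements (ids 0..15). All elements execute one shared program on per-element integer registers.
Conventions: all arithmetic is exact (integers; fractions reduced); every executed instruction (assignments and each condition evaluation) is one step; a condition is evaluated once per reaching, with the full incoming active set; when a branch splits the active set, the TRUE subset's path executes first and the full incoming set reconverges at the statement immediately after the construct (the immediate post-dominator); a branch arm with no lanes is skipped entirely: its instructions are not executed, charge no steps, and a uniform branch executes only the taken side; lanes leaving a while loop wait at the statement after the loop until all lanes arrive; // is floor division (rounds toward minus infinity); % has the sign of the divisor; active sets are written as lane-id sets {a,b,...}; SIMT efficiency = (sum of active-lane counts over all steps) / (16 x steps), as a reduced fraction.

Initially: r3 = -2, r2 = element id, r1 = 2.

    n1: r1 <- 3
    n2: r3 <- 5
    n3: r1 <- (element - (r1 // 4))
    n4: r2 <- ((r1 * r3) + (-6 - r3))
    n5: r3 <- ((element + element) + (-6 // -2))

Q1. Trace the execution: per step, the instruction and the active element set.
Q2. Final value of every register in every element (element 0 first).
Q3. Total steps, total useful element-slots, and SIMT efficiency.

step 0: r1 <- 3                      {0,1,2,3,4,5,6,7,8,9,10,11,12,13,14,15}
step 1: r3 <- 5                      {0,1,2,3,4,5,6,7,8,9,10,11,12,13,14,15}
step 2: r1 <- (element - (r1 // 4))  {0,1,2,3,4,5,6,7,8,9,10,11,12,13,14,15}
step 3: r2 <- ((r1 * r3) + (-6 - r3)) {0,1,2,3,4,5,6,7,8,9,10,11,12,13,14,15}
step 4: r3 <- ((element + element) + (-6 // -2)) {0,1,2,3,4,5,6,7,8,9,10,11,12,13,14,15}

Answer: 5 steps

r3: 3,5,7,9,11,13,15,17,19,21,23,25,27,29,31,33
r2: -11,-6,-1,4,9,14,19,24,29,34,39,44,49,54,59,64
r1: 0,1,2,3,4,5,6,7,8,9,10,11,12,13,14,15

steps = 5; useful = 80; efficiency = 80/80 = 1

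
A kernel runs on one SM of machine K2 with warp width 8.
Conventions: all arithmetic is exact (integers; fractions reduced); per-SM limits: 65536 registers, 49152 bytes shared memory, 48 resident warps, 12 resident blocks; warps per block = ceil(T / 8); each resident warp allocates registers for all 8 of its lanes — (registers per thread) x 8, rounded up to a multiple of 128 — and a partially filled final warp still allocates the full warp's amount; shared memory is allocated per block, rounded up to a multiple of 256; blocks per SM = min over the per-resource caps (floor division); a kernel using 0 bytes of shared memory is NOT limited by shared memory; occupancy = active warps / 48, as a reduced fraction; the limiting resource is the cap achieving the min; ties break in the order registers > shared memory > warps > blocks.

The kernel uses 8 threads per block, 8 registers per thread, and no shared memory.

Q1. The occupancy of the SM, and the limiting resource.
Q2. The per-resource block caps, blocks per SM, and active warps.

Answer: occupancy 1/4, limited by blocks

registers: 512 blocks
shared memory: no limit (kernel uses none)
warps: 48 blocks
blocks: 12 blocks

Answer: 12 blocks, 12 active warps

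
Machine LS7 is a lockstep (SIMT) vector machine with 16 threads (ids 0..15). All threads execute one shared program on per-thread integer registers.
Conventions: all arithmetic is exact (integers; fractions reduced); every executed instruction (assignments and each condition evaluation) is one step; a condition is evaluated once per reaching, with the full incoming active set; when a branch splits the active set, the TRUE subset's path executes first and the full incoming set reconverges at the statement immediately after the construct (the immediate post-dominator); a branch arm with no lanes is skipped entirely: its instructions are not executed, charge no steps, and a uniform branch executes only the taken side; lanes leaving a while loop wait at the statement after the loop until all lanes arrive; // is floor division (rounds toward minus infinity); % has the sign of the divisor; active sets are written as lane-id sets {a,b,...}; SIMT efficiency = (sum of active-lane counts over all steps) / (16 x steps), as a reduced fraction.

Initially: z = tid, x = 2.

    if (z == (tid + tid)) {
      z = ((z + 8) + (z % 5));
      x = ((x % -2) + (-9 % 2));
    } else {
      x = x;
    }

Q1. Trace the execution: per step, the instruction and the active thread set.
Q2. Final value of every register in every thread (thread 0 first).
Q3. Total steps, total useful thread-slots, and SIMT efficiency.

step 0: eval (z == (tid + tid))      {0,1,2,3,4,5,6,7,8,9,10,11,12,13,14,15}
step 1: z <- ((z + 8) + (z % 5))     {0}
step 2: x <- ((x % -2) + (-9 % 2))   {0}
step 3: x <- x                       {1,2,3,4,5,6,7,8,9,10,11,12,13,14,15}

Answer: 4 steps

z: 8,1,2,3,4,5,6,7,8,9,10,11,12,13,14,15
x: 1,2,2,2,2,2,2,2,2,2,2,2,2,2,2,2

steps = 4; useful = 33; efficiency = 33/64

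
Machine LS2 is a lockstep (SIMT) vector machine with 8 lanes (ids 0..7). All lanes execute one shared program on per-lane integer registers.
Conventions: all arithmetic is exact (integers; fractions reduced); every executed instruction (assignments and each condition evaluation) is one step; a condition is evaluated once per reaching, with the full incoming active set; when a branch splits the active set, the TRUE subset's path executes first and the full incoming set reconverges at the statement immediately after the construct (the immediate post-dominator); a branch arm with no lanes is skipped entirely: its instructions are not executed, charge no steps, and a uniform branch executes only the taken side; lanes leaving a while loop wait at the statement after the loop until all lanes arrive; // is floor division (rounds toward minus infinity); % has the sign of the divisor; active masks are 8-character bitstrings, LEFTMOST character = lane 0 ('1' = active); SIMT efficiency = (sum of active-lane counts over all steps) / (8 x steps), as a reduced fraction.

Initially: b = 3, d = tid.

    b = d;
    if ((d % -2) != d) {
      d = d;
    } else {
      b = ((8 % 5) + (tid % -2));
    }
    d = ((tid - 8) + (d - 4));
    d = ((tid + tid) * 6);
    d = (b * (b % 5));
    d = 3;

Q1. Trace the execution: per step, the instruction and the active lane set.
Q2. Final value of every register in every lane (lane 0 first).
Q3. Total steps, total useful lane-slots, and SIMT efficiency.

step 0: b <- d                       11111111
step 1: eval ((d % -2) != d)         11111111
step 2: d <- d                       01111111
step 3: b <- ((8 % 5) + (tid % -2))  10000000
step 4: d <- ((tid - 8) + (d - 4))   11111111
step 5: d <- ((tid + tid) * 6)       11111111
step 6: d <- (b * (b % 5))           11111111
step 7: d <- 3                       11111111

Answer: 8 steps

b: 3,1,2,3,4,5,6,7
d: 3,3,3,3,3,3,3,3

steps = 8; useful = 56; efficiency = 56/64 = 7/8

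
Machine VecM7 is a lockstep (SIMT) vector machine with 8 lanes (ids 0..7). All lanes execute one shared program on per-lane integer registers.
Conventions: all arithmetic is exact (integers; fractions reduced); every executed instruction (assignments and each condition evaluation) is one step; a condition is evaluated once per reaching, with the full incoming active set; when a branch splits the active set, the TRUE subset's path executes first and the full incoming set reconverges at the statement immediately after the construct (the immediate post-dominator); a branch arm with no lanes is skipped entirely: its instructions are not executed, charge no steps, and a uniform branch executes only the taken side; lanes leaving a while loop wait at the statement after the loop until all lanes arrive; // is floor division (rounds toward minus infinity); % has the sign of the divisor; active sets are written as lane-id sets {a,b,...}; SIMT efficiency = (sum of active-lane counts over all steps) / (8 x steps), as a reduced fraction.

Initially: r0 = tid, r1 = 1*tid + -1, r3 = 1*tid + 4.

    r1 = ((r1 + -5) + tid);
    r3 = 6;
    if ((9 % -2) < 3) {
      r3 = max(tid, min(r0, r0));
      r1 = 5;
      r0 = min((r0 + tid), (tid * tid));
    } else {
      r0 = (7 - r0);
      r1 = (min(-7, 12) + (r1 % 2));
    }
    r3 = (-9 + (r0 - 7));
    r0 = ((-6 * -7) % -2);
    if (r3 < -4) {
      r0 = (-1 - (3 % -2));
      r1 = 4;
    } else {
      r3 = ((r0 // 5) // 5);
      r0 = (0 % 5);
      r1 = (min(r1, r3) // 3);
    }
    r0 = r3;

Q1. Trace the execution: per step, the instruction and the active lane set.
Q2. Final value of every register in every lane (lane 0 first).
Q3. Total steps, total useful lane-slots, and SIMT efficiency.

step 0: r1 <- ((r1 + -5) + tid)      {0,1,2,3,4,5,6,7}
step 1: r3 <- 6                      {0,1,2,3,4,5,6,7}
step 2: eval ((9 % -2) < 3)          {0,1,2,3,4,5,6,7}
step 3: r3 <- max(tid, min(r0, r0))  {0,1,2,3,4,5,6,7}
step 4: r1 <- 5                      {0,1,2,3,4,5,6,7}
step 5: r0 <- min((r0 + tid), (tid * tid)) {0,1,2,3,4,5,6,7}
step 6: r3 <- (-9 + (r0 - 7))        {0,1,2,3,4,5,6,7}
step 7: r0 <- ((-6 * -7) % -2)       {0,1,2,3,4,5,6,7}
step 8: eval (r3 < -4)               {0,1,2,3,4,5,6,7}
step 9: r0 <- (-1 - (3 % -2))        {0,1,2,3,4,5}
step 10: r1 <- 4                      {0,1,2,3,4,5}
step 11: r3 <- ((r0 // 5) // 5)       {6,7}
step 12: r0 <- (0 % 5)                {6,7}
step 13: r1 <- (min(r1, r3) // 3)     {6,7}
step 14: r0 <- r3                     {0,1,2,3,4,5,6,7}

Answer: 15 steps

r0: -16,-15,-12,-10,-8,-6,0,0
r1: 4,4,4,4,4,4,0,0
r3: -16,-15,-12,-10,-8,-6,0,0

steps = 15; useful = 98; efficiency = 98/120 = 49/60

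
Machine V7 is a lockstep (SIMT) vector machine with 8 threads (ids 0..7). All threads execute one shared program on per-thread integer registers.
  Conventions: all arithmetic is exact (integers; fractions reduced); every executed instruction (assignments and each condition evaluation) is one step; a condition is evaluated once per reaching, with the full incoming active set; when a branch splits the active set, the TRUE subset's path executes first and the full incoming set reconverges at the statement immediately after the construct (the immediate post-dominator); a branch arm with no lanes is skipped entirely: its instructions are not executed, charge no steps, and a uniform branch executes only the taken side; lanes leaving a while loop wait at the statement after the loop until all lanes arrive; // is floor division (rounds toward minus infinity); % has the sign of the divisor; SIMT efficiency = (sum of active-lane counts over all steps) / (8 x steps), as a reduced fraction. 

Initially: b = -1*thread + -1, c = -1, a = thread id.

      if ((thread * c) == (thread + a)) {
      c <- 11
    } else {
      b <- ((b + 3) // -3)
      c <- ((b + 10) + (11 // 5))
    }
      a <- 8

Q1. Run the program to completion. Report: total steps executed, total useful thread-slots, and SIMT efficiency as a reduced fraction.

Answer: 5 steps, 31 useful, 31/40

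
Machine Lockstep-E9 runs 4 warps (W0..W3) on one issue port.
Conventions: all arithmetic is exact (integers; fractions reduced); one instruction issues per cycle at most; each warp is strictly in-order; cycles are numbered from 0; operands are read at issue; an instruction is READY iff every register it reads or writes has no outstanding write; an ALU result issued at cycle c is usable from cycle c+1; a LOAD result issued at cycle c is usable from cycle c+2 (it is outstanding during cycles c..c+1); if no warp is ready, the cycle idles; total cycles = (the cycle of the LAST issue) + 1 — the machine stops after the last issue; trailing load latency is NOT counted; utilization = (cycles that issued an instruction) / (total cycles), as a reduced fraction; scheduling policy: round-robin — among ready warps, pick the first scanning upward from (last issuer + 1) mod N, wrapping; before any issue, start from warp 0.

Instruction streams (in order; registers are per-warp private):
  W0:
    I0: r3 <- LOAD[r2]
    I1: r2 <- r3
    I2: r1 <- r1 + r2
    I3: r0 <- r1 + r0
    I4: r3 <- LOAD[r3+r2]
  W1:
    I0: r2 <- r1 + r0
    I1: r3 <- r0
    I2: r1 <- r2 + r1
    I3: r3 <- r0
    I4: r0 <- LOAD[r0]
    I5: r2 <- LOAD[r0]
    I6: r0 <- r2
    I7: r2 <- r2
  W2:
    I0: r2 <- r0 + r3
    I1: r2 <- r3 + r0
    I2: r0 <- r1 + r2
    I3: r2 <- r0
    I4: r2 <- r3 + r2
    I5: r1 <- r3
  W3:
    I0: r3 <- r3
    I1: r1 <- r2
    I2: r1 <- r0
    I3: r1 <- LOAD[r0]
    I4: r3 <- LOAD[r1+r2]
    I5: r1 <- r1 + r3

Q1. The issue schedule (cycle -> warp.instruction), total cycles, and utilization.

cycle 0: W0.I0
cycle 1: W1.I0
cycle 2: W2.I0
cycle 3: W3.I0
cycle 4: W0.I1
cycle 5: W1.I1
cycle 6: W2.I1
cycle 7: W3.I1
cycle 8: W0.I2
cycle 9: W1.I2
cycle 10: W2.I2
cycle 11: W3.I2
cycle 12: W0.I3
cycle 13: W1.I3
cycle 14: W2.I3
cycle 15: W3.I3
cycle 16: W0.I4
cycle 17: W1.I4
cycle 18: W2.I4
cycle 19: W3.I4
cycle 20: W1.I5
cycle 21: W2.I5
cycle 22: W3.I5
cycle 23: W1.I6
cycle 24: W1.I7

Answer: 25 cycles, utilization 1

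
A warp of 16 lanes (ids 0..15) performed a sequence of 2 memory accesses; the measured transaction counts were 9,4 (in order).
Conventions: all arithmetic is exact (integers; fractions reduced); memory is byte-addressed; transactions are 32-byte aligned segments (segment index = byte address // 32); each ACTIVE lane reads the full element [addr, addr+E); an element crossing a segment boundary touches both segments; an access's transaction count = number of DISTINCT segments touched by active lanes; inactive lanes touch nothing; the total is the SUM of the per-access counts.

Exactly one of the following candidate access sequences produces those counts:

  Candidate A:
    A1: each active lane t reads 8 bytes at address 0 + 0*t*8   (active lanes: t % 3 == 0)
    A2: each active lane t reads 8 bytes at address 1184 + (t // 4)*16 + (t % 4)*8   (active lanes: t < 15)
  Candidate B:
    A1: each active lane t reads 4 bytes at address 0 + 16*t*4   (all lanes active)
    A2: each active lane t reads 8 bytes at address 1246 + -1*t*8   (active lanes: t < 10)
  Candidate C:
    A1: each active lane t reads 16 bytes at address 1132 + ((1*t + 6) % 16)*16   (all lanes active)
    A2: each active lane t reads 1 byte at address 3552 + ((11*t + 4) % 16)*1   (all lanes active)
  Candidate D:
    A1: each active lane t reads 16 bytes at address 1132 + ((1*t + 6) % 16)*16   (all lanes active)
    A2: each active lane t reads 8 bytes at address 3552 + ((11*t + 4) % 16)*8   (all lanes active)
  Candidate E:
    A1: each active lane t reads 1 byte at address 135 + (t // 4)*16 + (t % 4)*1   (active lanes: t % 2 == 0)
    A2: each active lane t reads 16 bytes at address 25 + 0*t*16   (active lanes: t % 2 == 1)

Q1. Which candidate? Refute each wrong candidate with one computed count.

A: A1 gives 1 transaction, not 9
B: A1 gives 16 transactions, not 9
C: A2 gives 1 transaction, not 4
E: A1 gives 2 transactions, not 9
D: all counts match (9,4)

Answer: D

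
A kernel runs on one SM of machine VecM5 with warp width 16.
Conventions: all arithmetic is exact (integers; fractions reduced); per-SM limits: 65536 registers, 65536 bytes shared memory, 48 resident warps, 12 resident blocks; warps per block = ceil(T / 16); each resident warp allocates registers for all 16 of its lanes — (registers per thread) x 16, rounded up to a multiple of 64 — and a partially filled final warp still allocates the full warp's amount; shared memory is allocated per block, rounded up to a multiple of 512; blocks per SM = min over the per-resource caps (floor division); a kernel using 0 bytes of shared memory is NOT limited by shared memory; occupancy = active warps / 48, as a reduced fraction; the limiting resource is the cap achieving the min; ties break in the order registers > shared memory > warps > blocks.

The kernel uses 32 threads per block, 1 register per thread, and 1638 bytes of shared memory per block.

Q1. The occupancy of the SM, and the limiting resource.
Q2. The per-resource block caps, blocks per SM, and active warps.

Answer: occupancy 1/2, limited by blocks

registers: 512 blocks
shared memory: 32 blocks
warps: 24 blocks
blocks: 12 blocks

Answer: 12 blocks, 24 active warps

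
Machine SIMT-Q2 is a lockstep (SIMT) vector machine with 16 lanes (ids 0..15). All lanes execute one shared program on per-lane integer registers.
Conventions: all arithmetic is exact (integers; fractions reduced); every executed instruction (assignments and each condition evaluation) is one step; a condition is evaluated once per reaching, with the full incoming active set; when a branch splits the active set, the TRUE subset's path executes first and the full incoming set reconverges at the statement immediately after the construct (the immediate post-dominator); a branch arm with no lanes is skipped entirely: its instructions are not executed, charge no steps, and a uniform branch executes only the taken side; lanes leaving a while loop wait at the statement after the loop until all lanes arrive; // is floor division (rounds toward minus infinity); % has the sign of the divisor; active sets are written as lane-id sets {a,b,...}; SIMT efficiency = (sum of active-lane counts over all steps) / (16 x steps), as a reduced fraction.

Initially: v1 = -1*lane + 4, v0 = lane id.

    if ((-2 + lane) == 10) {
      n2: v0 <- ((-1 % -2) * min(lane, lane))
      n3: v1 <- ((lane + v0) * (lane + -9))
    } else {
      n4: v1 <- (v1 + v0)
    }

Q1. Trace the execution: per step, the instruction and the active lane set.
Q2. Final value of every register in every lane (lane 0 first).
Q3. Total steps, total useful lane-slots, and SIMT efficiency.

step 0: eval ((-2 + lane) == 10)     {0,1,2,3,4,5,6,7,8,9,10,11,12,13,14,15}
step 1: v0 <- ((-1 % -2) * min(lane, lane)) {12}
step 2: v1 <- ((lane + v0) * (lane + -9)) {12}
step 3: v1 <- (v1 + v0)              {0,1,2,3,4,5,6,7,8,9,10,11,13,14,15}

Answer: 4 steps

v1: 4,4,4,4,4,4,4,4,4,4,4,4,0,4,4,4
v0: 0,1,2,3,4,5,6,7,8,9,10,11,-12,13,14,15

steps = 4; useful = 33; efficiency = 33/64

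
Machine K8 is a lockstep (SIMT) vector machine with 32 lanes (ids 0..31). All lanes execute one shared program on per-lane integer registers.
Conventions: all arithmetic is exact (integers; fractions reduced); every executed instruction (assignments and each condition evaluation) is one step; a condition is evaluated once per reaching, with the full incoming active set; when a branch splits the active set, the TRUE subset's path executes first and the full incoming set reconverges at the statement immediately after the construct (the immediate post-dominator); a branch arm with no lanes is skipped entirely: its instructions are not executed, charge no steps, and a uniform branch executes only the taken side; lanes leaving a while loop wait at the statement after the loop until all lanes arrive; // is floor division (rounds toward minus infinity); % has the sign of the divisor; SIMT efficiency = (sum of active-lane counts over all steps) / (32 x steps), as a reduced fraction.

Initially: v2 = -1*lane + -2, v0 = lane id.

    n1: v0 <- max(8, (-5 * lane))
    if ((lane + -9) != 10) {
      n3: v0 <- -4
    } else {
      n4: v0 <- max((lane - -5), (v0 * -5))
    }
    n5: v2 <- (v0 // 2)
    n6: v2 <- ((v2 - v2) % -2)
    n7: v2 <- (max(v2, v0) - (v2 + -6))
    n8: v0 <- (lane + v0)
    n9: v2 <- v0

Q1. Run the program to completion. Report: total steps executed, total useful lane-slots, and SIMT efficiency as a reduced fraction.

Answer: 9 steps, 256 useful, 8/9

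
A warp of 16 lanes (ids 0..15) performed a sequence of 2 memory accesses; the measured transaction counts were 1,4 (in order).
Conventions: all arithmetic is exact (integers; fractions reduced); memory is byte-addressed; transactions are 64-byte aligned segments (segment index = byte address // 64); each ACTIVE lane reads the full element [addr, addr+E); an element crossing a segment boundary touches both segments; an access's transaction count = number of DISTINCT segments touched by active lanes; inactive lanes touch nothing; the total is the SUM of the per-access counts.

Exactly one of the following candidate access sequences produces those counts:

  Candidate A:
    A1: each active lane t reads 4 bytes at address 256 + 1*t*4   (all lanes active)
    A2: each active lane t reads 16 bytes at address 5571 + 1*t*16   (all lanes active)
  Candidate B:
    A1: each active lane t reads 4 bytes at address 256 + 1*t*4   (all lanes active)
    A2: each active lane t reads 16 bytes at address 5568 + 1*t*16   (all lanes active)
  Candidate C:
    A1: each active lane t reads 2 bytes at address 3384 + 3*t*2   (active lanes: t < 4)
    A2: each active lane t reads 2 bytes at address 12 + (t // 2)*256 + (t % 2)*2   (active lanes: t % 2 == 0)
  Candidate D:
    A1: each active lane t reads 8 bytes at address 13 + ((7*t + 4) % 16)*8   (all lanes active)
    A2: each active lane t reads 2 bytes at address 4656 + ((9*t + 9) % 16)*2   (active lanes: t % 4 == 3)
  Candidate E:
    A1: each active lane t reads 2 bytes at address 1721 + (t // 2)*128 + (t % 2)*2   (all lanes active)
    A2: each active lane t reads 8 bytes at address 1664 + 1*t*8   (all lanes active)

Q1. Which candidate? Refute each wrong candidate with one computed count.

A: A2 gives 5 transactions, not 4
C: A1 gives 2 transactions, not 1
D: A1 gives 3 transactions, not 1
E: A1 gives 8 transactions, not 1
B: all counts match (1,4)

Answer: B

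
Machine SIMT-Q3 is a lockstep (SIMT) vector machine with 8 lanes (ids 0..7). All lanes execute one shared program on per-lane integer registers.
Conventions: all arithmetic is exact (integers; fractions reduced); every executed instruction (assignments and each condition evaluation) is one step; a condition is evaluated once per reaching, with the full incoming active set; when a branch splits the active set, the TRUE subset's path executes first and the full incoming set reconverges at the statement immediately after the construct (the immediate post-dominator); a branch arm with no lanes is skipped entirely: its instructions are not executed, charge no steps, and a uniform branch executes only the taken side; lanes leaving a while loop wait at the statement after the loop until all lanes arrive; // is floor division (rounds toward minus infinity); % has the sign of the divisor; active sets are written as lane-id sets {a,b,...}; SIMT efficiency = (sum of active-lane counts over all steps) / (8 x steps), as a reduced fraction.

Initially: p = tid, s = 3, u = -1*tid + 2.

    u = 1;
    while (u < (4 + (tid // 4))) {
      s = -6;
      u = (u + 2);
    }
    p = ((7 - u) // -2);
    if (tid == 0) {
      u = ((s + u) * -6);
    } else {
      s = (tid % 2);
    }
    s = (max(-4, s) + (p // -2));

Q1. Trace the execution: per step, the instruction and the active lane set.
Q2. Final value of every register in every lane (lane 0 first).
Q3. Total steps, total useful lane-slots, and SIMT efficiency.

step 0: u <- 1                       {0,1,2,3,4,5,6,7}
step 1: eval (u < (4 + (tid // 4)))  {0,1,2,3,4,5,6,7}
step 2: s <- -6                      {0,1,2,3,4,5,6,7}
step 3: u <- (u + 2)                 {0,1,2,3,4,5,6,7}
step 4: eval (u < (4 + (tid // 4)))  {0,1,2,3,4,5,6,7}
step 5: s <- -6                      {0,1,2,3,4,5,6,7}
step 6: u <- (u + 2)                 {0,1,2,3,4,5,6,7}
step 7: eval (u < (4 + (tid // 4)))  {0,1,2,3,4,5,6,7}
step 8: p <- ((7 - u) // -2)         {0,1,2,3,4,5,6,7}
step 9: eval (tid == 0)              {0,1,2,3,4,5,6,7}
step 10: u <- ((s + u) * -6)          {0}
step 11: s <- (tid % 2)               {1,2,3,4,5,6,7}
step 12: s <- (max(-4, s) + (p // -2)) {0,1,2,3,4,5,6,7}

Answer: 13 steps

p: -1,-1,-1,-1,-1,-1,-1,-1
s: -4,1,0,1,0,1,0,1
u: 6,5,5,5,5,5,5,5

steps = 13; useful = 96; efficiency = 96/104 = 12/13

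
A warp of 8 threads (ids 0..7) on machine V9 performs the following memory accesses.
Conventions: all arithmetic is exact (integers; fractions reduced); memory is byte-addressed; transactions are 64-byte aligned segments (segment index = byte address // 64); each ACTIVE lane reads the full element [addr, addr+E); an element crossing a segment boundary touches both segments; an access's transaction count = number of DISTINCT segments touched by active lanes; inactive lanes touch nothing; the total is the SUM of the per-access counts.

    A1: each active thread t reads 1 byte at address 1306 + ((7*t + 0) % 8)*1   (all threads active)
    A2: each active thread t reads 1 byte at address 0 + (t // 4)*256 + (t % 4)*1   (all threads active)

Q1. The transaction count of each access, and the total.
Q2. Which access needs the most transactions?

A1: 1 transaction
A2: 2 transactions

Answer: 1,2; total 3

Answer: A2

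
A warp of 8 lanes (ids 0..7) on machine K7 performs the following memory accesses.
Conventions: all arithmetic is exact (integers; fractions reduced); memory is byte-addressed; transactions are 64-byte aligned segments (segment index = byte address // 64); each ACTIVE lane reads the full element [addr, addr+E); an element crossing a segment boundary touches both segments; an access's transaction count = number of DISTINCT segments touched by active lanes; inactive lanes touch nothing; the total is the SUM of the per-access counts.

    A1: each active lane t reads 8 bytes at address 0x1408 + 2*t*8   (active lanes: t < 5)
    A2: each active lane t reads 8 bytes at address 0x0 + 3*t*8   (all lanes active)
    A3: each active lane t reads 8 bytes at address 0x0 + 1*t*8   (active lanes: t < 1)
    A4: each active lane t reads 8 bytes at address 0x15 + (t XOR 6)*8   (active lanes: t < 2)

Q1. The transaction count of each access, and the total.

A1: 2 transactions
A2: 3 transactions
A3: 1 transaction
A4: 1 transaction

Answer: 2,3,1,1; total 7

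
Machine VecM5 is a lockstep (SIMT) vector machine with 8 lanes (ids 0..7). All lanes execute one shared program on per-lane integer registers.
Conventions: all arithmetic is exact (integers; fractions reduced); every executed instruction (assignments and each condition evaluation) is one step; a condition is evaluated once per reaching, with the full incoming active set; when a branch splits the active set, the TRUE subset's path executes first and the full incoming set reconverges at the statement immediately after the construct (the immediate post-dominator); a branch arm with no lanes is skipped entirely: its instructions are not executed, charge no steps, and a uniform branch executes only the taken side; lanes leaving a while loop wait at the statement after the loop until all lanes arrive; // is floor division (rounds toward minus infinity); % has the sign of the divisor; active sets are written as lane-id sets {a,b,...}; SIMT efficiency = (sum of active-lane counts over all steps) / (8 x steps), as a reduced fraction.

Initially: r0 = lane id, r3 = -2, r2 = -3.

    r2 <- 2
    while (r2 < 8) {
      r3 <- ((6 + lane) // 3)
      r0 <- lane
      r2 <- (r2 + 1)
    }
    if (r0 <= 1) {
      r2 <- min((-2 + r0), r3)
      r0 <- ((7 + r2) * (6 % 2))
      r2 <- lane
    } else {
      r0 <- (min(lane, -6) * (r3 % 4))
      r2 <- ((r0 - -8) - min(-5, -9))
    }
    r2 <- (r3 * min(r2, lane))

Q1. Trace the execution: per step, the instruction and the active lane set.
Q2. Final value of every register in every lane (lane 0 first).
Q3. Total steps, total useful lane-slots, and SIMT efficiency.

step 0: r2 <- 2                      {0,1,2,3,4,5,6,7}
step 1: eval (r2 < 8)                {0,1,2,3,4,5,6,7}
step 2: r3 <- ((6 + lane) // 3)      {0,1,2,3,4,5,6,7}
step 3: r0 <- lane                   {0,1,2,3,4,5,6,7}
step 4: r2 <- (r2 + 1)               {0,1,2,3,4,5,6,7}
step 5: eval (r2 < 8)                {0,1,2,3,4,5,6,7}
step 6: r3 <- ((6 + lane) // 3)      {0,1,2,3,4,5,6,7}
step 7: r0 <- lane                   {0,1,2,3,4,5,6,7}
step 8: r2 <- (r2 + 1)               {0,1,2,3,4,5,6,7}
step 9: eval (r2 < 8)                {0,1,2,3,4,5,6,7}
step 10: r3 <- ((6 + lane) // 3)      {0,1,2,3,4,5,6,7}
step 11: r0 <- lane                   {0,1,2,3,4,5,6,7}
step 12: r2 <- (r2 + 1)               {0,1,2,3,4,5,6,7}
step 13: eval (r2 < 8)                {0,1,2,3,4,5,6,7}
step 14: r3 <- ((6 + lane) // 3)      {0,1,2,3,4,5,6,7}
step 15: r0 <- lane                   {0,1,2,3,4,5,6,7}
step 16: r2 <- (r2 + 1)               {0,1,2,3,4,5,6,7}
step 17: eval (r2 < 8)                {0,1,2,3,4,5,6,7}
step 18: r3 <- ((6 + lane) // 3)      {0,1,2,3,4,5,6,7}
step 19: r0 <- lane                   {0,1,2,3,4,5,6,7}
step 20: r2 <- (r2 + 1)               {0,1,2,3,4,5,6,7}
step 21: eval (r2 < 8)                {0,1,2,3,4,5,6,7}
step 22: r3 <- ((6 + lane) // 3)      {0,1,2,3,4,5,6,7}
step 23: r0 <- lane                   {0,1,2,3,4,5,6,7}
step 24: r2 <- (r2 + 1)               {0,1,2,3,4,5,6,7}
step 25: eval (r2 < 8)                {0,1,2,3,4,5,6,7}
step 26: eval (r0 <= 1)               {0,1,2,3,4,5,6,7}
step 27: r2 <- min((-2 + r0), r3)     {0,1}
step 28: r0 <- ((7 + r2) * (6 % 2))   {0,1}
step 29: r2 <- lane                   {0,1}
step 30: r0 <- (min(lane, -6) * (r3 % 4)) {2,3,4,5,6,7}
step 31: r2 <- ((r0 - -8) - min(-5, -9)) {2,3,4,5,6,7}
step 32: r2 <- (r3 * min(r2, lane))   {0,1,2,3,4,5,6,7}

Answer: 33 steps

r0: 0,0,-12,-18,-18,-18,0,0
r3: 2,2,2,3,3,3,4,4
r2: 0,2,4,-3,-3,-3,24,28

steps = 33; useful = 242; efficiency = 242/264 = 11/12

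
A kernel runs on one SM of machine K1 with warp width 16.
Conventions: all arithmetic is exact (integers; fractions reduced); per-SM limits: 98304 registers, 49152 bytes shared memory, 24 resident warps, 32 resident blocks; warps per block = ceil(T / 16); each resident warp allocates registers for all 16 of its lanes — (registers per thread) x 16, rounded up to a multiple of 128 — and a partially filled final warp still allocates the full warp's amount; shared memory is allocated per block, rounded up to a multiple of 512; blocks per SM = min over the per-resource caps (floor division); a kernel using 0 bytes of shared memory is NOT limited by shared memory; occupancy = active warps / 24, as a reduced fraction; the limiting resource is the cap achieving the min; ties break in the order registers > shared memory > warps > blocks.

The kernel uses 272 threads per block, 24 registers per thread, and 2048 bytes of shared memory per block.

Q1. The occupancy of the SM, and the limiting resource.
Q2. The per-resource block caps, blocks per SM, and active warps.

Answer: occupancy 17/24, limited by warps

registers: 15 blocks
shared memory: 24 blocks
warps: 1 block
blocks: 32 blocks

Answer: 1 block, 17 active warps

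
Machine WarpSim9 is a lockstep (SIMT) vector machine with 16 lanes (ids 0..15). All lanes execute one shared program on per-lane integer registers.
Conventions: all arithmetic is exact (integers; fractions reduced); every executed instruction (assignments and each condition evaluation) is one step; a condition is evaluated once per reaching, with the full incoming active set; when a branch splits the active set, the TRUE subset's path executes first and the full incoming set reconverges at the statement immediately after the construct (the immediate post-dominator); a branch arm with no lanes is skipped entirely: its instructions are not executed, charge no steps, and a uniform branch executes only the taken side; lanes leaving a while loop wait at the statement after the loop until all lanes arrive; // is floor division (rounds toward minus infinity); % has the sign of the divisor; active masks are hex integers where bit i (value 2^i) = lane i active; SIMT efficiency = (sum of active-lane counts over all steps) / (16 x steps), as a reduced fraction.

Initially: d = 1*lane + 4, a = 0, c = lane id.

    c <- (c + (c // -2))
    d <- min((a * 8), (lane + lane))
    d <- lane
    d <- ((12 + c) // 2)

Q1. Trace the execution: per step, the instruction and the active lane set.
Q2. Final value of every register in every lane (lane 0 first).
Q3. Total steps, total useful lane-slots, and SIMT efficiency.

step 0: c <- (c + (c // -2))         0xffff
step 1: d <- min((a * 8), (lane + lane)) 0xffff
step 2: d <- lane                    0xffff
step 3: d <- ((12 + c) // 2)         0xffff

Answer: 4 steps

d: 6,6,6,6,7,7,7,7,8,8,8,8,9,9,9,9
a: 0,0,0,0,0,0,0,0,0,0,0,0,0,0,0,0
c: 0,0,1,1,2,2,3,3,4,4,5,5,6,6,7,7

steps = 4; useful = 64; efficiency = 64/64 = 1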